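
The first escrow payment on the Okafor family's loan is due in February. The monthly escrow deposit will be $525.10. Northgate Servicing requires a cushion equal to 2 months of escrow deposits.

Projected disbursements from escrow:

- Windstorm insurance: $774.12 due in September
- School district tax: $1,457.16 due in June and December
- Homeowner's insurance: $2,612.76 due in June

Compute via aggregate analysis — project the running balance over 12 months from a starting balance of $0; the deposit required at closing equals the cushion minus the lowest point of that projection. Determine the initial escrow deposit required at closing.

Cushion = 2 × $525.10 = $1,050.20
Trial balance (start $0, +$525.10 each month, − disbursements):
  Feb: +$525.10 → $525.10
  Mar: +$525.10 → $1,050.20
  Apr: +$525.10 → $1,575.30
  May: +$525.10 → $2,100.40
  Jun: +$525.10 − $4,069.92 → -$1,444.42
  Jul: +$525.10 → -$919.32
  Aug: +$525.10 → -$394.22
  Sep: +$525.10 − $774.12 → -$643.24
  Oct: +$525.10 → -$118.14
  Nov: +$525.10 → $406.96
  Dec: +$525.10 − $1,457.16 → -$525.10
  Jan: +$525.10 → $0.00
Lowest trial balance = -$1,444.42 (Jun)
Initial deposit = cushion − low point = $1,050.20 − (-$1,444.42) = $2,494.62

$2,494.62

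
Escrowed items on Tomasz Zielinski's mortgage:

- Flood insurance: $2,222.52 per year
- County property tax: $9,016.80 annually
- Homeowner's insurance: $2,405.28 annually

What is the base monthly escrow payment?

$1,137.05

Flood insurance: $2,222.52 per year
County property tax: $9,016.80 per year
Homeowner's insurance: $2,405.28 per year
Total annual escrow = $13,644.60
Base monthly escrow = $13,644.60 / 12 = $1,137.05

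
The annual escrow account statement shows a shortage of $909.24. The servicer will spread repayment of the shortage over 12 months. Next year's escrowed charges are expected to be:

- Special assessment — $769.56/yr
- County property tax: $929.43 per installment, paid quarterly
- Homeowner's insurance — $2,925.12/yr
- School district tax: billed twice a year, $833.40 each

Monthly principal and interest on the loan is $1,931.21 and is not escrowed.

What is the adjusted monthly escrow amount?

$832.37

Special assessment: $769.56 per year
County property tax: $929.43 × 4 = $3,717.72 per year
Homeowner's insurance: $2,925.12 per year
School district tax: $833.40 × 2 = $1,666.80 per year
Annual escrow total = $9,079.20
Monthly escrow = $9,079.20 / 12 = $756.60
Monthly shortage recovery: $909.24 / 12 = $75.77
New monthly escrow = $756.60 + $75.77 = $832.37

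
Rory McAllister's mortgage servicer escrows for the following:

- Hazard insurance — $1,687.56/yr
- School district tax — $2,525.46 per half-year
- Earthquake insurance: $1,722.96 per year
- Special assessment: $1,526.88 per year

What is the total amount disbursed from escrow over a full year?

$9,988.32

Hazard insurance = $1,687.56
School district tax = $2,525.46 × 2 = $5,050.92
Earthquake insurance = $1,722.96
Special assessment = $1,526.88
Total annual escrow = $1,687.56 + $5,050.92 + $1,722.96 + $1,526.88 = $9,988.32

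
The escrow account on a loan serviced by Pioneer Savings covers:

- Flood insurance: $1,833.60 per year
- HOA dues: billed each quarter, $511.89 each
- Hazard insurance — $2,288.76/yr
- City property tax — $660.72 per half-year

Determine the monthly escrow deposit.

$624.28

Flood insurance = $1,833.60/yr
HOA dues = $511.89 × 4 = $2,047.56/yr
Hazard insurance = $2,288.76/yr
City property tax = $660.72 × 2 = $1,321.44/yr
Combined annual = $7,491.36
Monthly escrow = $7,491.36 / 12 = $624.28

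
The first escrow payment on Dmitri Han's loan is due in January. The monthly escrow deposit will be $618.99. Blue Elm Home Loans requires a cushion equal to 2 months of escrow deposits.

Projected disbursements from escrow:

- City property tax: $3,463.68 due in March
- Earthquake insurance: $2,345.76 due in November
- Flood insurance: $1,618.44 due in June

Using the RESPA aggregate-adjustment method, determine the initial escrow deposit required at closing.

$2,844.69

Cushion = 2 × $618.99 = $1,237.98
Trial balance (start $0, +$618.99 each month, − disbursements):
  Jan: +$618.99 → $618.99
  Feb: +$618.99 → $1,237.98
  Mar: +$618.99 − $3,463.68 → -$1,606.71
  Apr: +$618.99 → -$987.72
  May: +$618.99 → -$368.73
  Jun: +$618.99 − $1,618.44 → -$1,368.18
  Jul: +$618.99 → -$749.19
  Aug: +$618.99 → -$130.20
  Sep: +$618.99 → $488.79
  Oct: +$618.99 → $1,107.78
  Nov: +$618.99 − $2,345.76 → -$618.99
  Dec: +$618.99 → $0.00
Lowest trial balance = -$1,606.71 (Mar)
Initial deposit = cushion − low point = $1,237.98 − (-$1,606.71) = $2,844.69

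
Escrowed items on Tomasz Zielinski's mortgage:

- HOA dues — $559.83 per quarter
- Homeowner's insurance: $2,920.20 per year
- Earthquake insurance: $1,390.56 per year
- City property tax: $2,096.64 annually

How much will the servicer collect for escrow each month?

$720.56

HOA dues = $559.83 × 4 = $2,239.32/yr
Homeowner's insurance = $2,920.20/yr
Earthquake insurance = $1,390.56/yr
City property tax = $2,096.64/yr
Total per year = $8,646.72
Base monthly escrow = $8,646.72 ÷ 12 = $720.56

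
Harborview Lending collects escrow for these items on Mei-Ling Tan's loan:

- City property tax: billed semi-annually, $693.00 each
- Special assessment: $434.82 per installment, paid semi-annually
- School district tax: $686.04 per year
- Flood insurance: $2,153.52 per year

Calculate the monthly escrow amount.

$424.60

City property tax = $693.00 × 2 = $1,386.00/yr
Special assessment = $434.82 × 2 = $869.64/yr
School district tax = $686.04/yr
Flood insurance = $2,153.52/yr
Annual escrow total = $1,386.00 + $869.64 + $686.04 + $2,153.52 = $5,095.20
Base monthly escrow = $5,095.20 / 12 = $424.60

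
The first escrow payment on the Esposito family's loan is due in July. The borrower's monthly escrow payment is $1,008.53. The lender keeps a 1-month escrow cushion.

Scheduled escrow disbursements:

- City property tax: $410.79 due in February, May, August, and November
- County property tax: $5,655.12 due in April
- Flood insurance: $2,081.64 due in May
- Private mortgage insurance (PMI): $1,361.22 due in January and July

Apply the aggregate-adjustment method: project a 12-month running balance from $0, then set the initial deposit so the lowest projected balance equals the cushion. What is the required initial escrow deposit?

$2,017.06

Cushion = 1 × $1,008.53 = $1,008.53
Trial balance (start $0, +$1,008.53 each month, − disbursements):
  Jul: +$1,008.53 − $1,361.22 → -$352.69
  Aug: +$1,008.53 − $410.79 → $245.05
  Sep: +$1,008.53 → $1,253.58
  Oct: +$1,008.53 → $2,262.11
  Nov: +$1,008.53 − $410.79 → $2,859.85
  Dec: +$1,008.53 → $3,868.38
  Jan: +$1,008.53 − $1,361.22 → $3,515.69
  Feb: +$1,008.53 − $410.79 → $4,113.43
  Mar: +$1,008.53 → $5,121.96
  Apr: +$1,008.53 − $5,655.12 → $475.37
  May: +$1,008.53 − $2,492.43 → -$1,008.53
  Jun: +$1,008.53 → $0.00
Lowest trial balance = -$1,008.53 (May)
Initial deposit = cushion − low point = $1,008.53 − (-$1,008.53) = $2,017.06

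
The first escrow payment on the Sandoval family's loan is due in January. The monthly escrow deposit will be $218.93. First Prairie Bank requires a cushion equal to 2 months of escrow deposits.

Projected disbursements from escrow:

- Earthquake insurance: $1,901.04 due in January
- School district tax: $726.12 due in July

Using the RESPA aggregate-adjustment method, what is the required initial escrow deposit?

Cushion = 2 × $218.93 = $437.86
Trial balance (start $0, +$218.93 each month, − disbursements):
  Jan: +$218.93 − $1,901.04 → -$1,682.11
  Feb: +$218.93 → -$1,463.18
  Mar: +$218.93 → -$1,244.25
  Apr: +$218.93 → -$1,025.32
  May: +$218.93 → -$806.39
  Jun: +$218.93 → -$587.46
  Jul: +$218.93 − $726.12 → -$1,094.65
  Aug: +$218.93 → -$875.72
  Sep: +$218.93 → -$656.79
  Oct: +$218.93 → -$437.86
  Nov: +$218.93 → -$218.93
  Dec: +$218.93 → $0.00
Lowest trial balance = -$1,682.11 (Jan)
Initial deposit = cushion − low point = $437.86 − (-$1,682.11) = $2,119.97

$2,119.97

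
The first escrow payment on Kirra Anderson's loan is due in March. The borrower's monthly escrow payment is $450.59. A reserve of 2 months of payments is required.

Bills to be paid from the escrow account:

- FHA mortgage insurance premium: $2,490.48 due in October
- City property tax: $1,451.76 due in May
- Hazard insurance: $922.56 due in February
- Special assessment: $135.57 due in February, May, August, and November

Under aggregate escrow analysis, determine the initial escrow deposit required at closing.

Cushion = 2 × $450.59 = $901.18
Trial balance (start $0, +$450.59 each month, − disbursements):
  Mar: +$450.59 → $450.59
  Apr: +$450.59 → $901.18
  May: +$450.59 − $1,587.33 → -$235.56
  Jun: +$450.59 → $215.03
  Jul: +$450.59 → $665.62
  Aug: +$450.59 − $135.57 → $980.64
  Sep: +$450.59 → $1,431.23
  Oct: +$450.59 − $2,490.48 → -$608.66
  Nov: +$450.59 − $135.57 → -$293.64
  Dec: +$450.59 → $156.95
  Jan: +$450.59 → $607.54
  Feb: +$450.59 − $1,058.13 → $0.00
Lowest trial balance = -$608.66 (Oct)
Initial deposit = cushion − low point = $901.18 − (-$608.66) = $1,509.84

$1,509.84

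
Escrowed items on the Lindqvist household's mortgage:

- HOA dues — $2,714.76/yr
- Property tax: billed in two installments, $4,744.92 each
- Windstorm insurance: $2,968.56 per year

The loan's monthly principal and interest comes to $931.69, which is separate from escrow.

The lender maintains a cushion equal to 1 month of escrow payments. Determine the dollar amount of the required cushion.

HOA dues: $2,714.76 annually
Property tax: $4,744.92 × 2 = $9,489.84 annually
Windstorm insurance: $2,968.56 annually
Total per year = $2,714.76 + $9,489.84 + $2,968.56 = $15,173.16
Monthly = $15,173.16 ÷ 12 = $1,264.43
Required cushion = 1 × $1,264.43 = $1,264.43

$1,264.43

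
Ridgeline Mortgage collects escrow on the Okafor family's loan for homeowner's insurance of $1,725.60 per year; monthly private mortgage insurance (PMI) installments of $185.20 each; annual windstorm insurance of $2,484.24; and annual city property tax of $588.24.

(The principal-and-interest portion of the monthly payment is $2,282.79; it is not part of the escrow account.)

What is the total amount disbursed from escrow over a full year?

Homeowner's insurance: $1,725.60
Private mortgage insurance (PMI): $185.20 × 12 = $2,222.40
Windstorm insurance: $2,484.24
City property tax: $588.24
Annual escrow total = $1,725.60 + $2,222.40 + $2,484.24 + $588.24 = $7,020.48

$7,020.48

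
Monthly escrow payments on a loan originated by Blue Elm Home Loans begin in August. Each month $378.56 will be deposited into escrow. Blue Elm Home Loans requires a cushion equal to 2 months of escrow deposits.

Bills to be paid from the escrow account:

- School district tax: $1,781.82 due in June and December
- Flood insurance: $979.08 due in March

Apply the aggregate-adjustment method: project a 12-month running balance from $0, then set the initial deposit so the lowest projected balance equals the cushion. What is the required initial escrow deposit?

$1,135.68

Cushion = 2 × $378.56 = $757.12
Trial balance (start $0, +$378.56 each month, − disbursements):
  Aug: +$378.56 → $378.56
  Sep: +$378.56 → $757.12
  Oct: +$378.56 → $1,135.68
  Nov: +$378.56 → $1,514.24
  Dec: +$378.56 − $1,781.82 → $110.98
  Jan: +$378.56 → $489.54
  Feb: +$378.56 → $868.10
  Mar: +$378.56 − $979.08 → $267.58
  Apr: +$378.56 → $646.14
  May: +$378.56 → $1,024.70
  Jun: +$378.56 − $1,781.82 → -$378.56
  Jul: +$378.56 → $0.00
Lowest trial balance = -$378.56 (Jun)
Initial deposit = cushion − low point = $757.12 − (-$378.56) = $1,135.68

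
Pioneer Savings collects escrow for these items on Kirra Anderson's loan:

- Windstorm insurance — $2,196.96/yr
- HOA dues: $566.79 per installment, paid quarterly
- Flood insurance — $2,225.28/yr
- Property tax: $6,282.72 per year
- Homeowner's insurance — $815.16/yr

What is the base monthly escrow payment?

$1,148.94

Windstorm insurance: $2,196.96
HOA dues: $566.79 × 4 = $2,267.16
Flood insurance: $2,225.28
Property tax: $6,282.72
Homeowner's insurance: $815.16
Total per year = $13,787.28
Monthly = $13,787.28 ÷ 12 = $1,148.94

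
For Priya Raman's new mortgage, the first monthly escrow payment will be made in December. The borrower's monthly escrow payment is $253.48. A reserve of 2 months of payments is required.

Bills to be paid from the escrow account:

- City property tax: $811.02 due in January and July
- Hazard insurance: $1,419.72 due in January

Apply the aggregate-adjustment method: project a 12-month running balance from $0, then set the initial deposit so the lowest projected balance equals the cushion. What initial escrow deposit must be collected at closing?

Cushion = 2 × $253.48 = $506.96
Trial balance (start $0, +$253.48 each month, − disbursements):
  Dec: +$253.48 → $253.48
  Jan: +$253.48 − $2,230.74 → -$1,723.78
  Feb: +$253.48 → -$1,470.30
  Mar: +$253.48 → -$1,216.82
  Apr: +$253.48 → -$963.34
  May: +$253.48 → -$709.86
  Jun: +$253.48 → -$456.38
  Jul: +$253.48 − $811.02 → -$1,013.92
  Aug: +$253.48 → -$760.44
  Sep: +$253.48 → -$506.96
  Oct: +$253.48 → -$253.48
  Nov: +$253.48 → $0.00
Lowest trial balance = -$1,723.78 (Jan)
Initial deposit = cushion − low point = $506.96 − (-$1,723.78) = $2,230.74

$2,230.74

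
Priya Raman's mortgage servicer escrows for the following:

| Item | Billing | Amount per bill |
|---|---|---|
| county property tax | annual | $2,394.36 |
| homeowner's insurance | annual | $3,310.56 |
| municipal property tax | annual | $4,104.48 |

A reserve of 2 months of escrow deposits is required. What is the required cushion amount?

County property tax = $2,394.36 per year
Homeowner's insurance = $3,310.56 per year
Municipal property tax = $4,104.48 per year
Total annual escrow = $2,394.36 + $3,310.56 + $4,104.48 = $9,809.40
Per month = $9,809.40 ÷ 12 = $817.45
Reserve = 2 × $817.45 = $1,634.90

$1,634.90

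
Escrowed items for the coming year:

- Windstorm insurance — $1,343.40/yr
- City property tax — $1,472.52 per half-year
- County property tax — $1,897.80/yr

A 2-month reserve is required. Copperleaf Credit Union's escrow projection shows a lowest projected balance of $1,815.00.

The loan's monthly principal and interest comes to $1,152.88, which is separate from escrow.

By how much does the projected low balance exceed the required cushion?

Windstorm insurance: $1,343.40 annually
City property tax: $1,472.52 × 2 = $2,945.04 annually
County property tax: $1,897.80 annually
Total per year = $1,343.40 + $2,945.04 + $1,897.80 = $6,186.24
Monthly = $6,186.24 / 12 = $515.52
Required reserve = 2 × $515.52 = $1,031.04
Excess over cushion: $1,815.00 − $1,031.04 = $783.96

$783.96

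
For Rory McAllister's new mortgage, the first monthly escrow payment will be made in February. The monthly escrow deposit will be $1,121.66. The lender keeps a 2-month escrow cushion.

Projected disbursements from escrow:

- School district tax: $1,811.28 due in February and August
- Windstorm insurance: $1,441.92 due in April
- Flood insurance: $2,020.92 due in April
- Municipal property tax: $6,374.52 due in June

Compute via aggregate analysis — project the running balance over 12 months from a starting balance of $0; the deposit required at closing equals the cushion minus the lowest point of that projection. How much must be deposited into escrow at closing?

$8,283.66

Cushion = 2 × $1,121.66 = $2,243.32
Trial balance (start $0, +$1,121.66 each month, − disbursements):
  Feb: +$1,121.66 − $1,811.28 → -$689.62
  Mar: +$1,121.66 → $432.04
  Apr: +$1,121.66 − $3,462.84 → -$1,909.14
  May: +$1,121.66 → -$787.48
  Jun: +$1,121.66 − $6,374.52 → -$6,040.34
  Jul: +$1,121.66 → -$4,918.68
  Aug: +$1,121.66 − $1,811.28 → -$5,608.30
  Sep: +$1,121.66 → -$4,486.64
  Oct: +$1,121.66 → -$3,364.98
  Nov: +$1,121.66 → -$2,243.32
  Dec: +$1,121.66 → -$1,121.66
  Jan: +$1,121.66 → $0.00
Lowest trial balance = -$6,040.34 (Jun)
Initial deposit = cushion − low point = $2,243.32 − (-$6,040.34) = $8,283.66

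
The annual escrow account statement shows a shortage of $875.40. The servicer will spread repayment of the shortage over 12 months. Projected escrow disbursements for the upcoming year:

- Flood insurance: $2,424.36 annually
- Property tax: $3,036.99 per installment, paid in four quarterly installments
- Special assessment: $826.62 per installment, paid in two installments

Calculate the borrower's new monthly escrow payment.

$1,425.08

Flood insurance: $2,424.36/yr
Property tax: $3,036.99 × 4 = $12,147.96/yr
Special assessment: $826.62 × 2 = $1,653.24/yr
Annual escrow total = $2,424.36 + $12,147.96 + $1,653.24 = $16,225.56
Monthly = $16,225.56 ÷ 12 = $1,352.13
Shortage spread = $875.40 / 12 = $72.95/mo
Adjusted monthly = $1,352.13 + $72.95 = $1,425.08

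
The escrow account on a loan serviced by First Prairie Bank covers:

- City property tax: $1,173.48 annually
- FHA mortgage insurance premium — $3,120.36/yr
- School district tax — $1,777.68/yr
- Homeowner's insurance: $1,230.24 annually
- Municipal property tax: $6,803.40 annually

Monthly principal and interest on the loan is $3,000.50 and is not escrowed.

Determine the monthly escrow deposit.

$1,175.43

City property tax = $1,173.48 annually
FHA mortgage insurance premium = $3,120.36 annually
School district tax = $1,777.68 annually
Homeowner's insurance = $1,230.24 annually
Municipal property tax = $6,803.40 annually
Total per year = $1,173.48 + $3,120.36 + $1,777.68 + $1,230.24 + $6,803.40 = $14,105.16
Per month = $14,105.16 / 12 = $1,175.43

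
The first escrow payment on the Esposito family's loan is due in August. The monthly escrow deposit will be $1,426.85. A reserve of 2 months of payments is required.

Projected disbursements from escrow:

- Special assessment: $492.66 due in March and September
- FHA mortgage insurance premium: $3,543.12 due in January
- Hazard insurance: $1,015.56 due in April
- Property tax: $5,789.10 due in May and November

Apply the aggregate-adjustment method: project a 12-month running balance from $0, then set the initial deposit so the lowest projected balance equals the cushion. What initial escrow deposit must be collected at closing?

$5,707.40

Cushion = 2 × $1,426.85 = $2,853.70
Trial balance (start $0, +$1,426.85 each month, − disbursements):
  Aug: +$1,426.85 → $1,426.85
  Sep: +$1,426.85 − $492.66 → $2,361.04
  Oct: +$1,426.85 → $3,787.89
  Nov: +$1,426.85 − $5,789.10 → -$574.36
  Dec: +$1,426.85 → $852.49
  Jan: +$1,426.85 − $3,543.12 → -$1,263.78
  Feb: +$1,426.85 → $163.07
  Mar: +$1,426.85 − $492.66 → $1,097.26
  Apr: +$1,426.85 − $1,015.56 → $1,508.55
  May: +$1,426.85 − $5,789.10 → -$2,853.70
  Jun: +$1,426.85 → -$1,426.85
  Jul: +$1,426.85 → $0.00
Lowest trial balance = -$2,853.70 (May)
Initial deposit = cushion − low point = $2,853.70 − (-$2,853.70) = $5,707.40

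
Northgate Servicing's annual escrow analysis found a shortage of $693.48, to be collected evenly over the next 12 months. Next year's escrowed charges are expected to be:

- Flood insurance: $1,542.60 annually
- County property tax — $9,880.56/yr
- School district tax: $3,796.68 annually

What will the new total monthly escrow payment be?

Flood insurance: $1,542.60 annually
County property tax: $9,880.56 annually
School district tax: $3,796.68 annually
Combined annual = $1,542.60 + $9,880.56 + $3,796.68 = $15,219.84
Base monthly escrow = $15,219.84 / 12 = $1,268.32
Shortage per month = $693.48 ÷ 12 = $57.79
Adjusted monthly = $1,268.32 + $57.79 = $1,326.11

$1,326.11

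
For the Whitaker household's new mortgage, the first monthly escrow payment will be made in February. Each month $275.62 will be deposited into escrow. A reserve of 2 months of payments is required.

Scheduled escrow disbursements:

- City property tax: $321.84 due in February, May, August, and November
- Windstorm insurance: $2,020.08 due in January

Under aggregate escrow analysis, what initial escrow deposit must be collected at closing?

$597.46

Cushion = 2 × $275.62 = $551.24
Trial balance (start $0, +$275.62 each month, − disbursements):
  Feb: +$275.62 − $321.84 → -$46.22
  Mar: +$275.62 → $229.40
  Apr: +$275.62 → $505.02
  May: +$275.62 − $321.84 → $458.80
  Jun: +$275.62 → $734.42
  Jul: +$275.62 → $1,010.04
  Aug: +$275.62 − $321.84 → $963.82
  Sep: +$275.62 → $1,239.44
  Oct: +$275.62 → $1,515.06
  Nov: +$275.62 − $321.84 → $1,468.84
  Dec: +$275.62 → $1,744.46
  Jan: +$275.62 − $2,020.08 → $0.00
Lowest trial balance = -$46.22 (Feb)
Initial deposit = cushion − low point = $551.24 − (-$46.22) = $597.46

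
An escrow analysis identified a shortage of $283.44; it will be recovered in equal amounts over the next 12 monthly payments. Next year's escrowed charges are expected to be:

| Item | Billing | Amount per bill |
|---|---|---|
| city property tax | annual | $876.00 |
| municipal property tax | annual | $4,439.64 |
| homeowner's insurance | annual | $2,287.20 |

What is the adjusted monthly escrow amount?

$657.19

City property tax: $876.00 annually
Municipal property tax: $4,439.64 annually
Homeowner's insurance: $2,287.20 annually
Total per year = $7,602.84
Base monthly escrow = $7,602.84 ÷ 12 = $633.57
Monthly shortage recovery: $283.44 ÷ 12 = $23.62
Adjusted monthly = $633.57 + $23.62 = $657.19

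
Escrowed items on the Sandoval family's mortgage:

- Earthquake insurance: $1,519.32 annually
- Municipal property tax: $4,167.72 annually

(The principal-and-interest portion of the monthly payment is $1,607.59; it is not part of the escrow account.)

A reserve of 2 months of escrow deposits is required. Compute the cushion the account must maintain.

Earthquake insurance = $1,519.32 annually
Municipal property tax = $4,167.72 annually
Total per year = $1,519.32 + $4,167.72 = $5,687.04
Monthly escrow = $5,687.04 / 12 = $473.92
Cushion = 2 × $473.92 = $947.84

$947.84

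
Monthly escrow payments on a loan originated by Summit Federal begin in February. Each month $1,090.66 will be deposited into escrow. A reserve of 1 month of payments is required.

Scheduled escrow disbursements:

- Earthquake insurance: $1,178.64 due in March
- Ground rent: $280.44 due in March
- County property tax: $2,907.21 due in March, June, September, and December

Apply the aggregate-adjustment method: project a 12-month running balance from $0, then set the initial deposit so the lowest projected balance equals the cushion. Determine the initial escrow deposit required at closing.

$3,275.63

Cushion = 1 × $1,090.66 = $1,090.66
Trial balance (start $0, +$1,090.66 each month, − disbursements):
  Feb: +$1,090.66 → $1,090.66
  Mar: +$1,090.66 − $4,366.29 → -$2,184.97
  Apr: +$1,090.66 → -$1,094.31
  May: +$1,090.66 → -$3.65
  Jun: +$1,090.66 − $2,907.21 → -$1,820.20
  Jul: +$1,090.66 → -$729.54
  Aug: +$1,090.66 → $361.12
  Sep: +$1,090.66 − $2,907.21 → -$1,455.43
  Oct: +$1,090.66 → -$364.77
  Nov: +$1,090.66 → $725.89
  Dec: +$1,090.66 − $2,907.21 → -$1,090.66
  Jan: +$1,090.66 → $0.00
Lowest trial balance = -$2,184.97 (Mar)
Initial deposit = cushion − low point = $1,090.66 − (-$2,184.97) = $3,275.63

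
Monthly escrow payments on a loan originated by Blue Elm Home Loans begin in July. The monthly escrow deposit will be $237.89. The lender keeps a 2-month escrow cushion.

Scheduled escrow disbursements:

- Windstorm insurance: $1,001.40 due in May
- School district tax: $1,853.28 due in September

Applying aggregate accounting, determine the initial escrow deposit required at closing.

Cushion = 2 × $237.89 = $475.78
Trial balance (start $0, +$237.89 each month, − disbursements):
  Jul: +$237.89 → $237.89
  Aug: +$237.89 → $475.78
  Sep: +$237.89 − $1,853.28 → -$1,139.61
  Oct: +$237.89 → -$901.72
  Nov: +$237.89 → -$663.83
  Dec: +$237.89 → -$425.94
  Jan: +$237.89 → -$188.05
  Feb: +$237.89 → $49.84
  Mar: +$237.89 → $287.73
  Apr: +$237.89 → $525.62
  May: +$237.89 − $1,001.40 → -$237.89
  Jun: +$237.89 → $0.00
Lowest trial balance = -$1,139.61 (Sep)
Initial deposit = cushion − low point = $475.78 − (-$1,139.61) = $1,615.39

$1,615.39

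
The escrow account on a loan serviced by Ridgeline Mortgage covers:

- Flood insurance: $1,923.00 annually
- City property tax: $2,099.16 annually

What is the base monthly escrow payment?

Flood insurance: $1,923.00 annually
City property tax: $2,099.16 annually
Total per year = $1,923.00 + $2,099.16 = $4,022.16
Base monthly escrow = $4,022.16 / 12 = $335.18

$335.18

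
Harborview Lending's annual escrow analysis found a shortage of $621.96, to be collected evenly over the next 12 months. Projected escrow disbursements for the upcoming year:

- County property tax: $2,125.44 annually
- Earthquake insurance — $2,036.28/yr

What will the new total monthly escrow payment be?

County property tax = $2,125.44 annually
Earthquake insurance = $2,036.28 annually
Combined annual = $4,161.72
Per month = $4,161.72 ÷ 12 = $346.81
Shortage spread = $621.96 / 12 = $51.83/mo
Adjusted monthly = $346.81 + $51.83 = $398.64

$398.64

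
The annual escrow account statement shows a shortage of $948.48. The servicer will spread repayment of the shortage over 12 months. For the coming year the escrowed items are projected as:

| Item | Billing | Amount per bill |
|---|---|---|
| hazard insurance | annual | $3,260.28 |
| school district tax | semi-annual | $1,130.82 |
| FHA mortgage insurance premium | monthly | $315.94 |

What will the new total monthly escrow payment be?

$855.14

Hazard insurance — $3,260.28
School district tax — $1,130.82 × 2 = $2,261.64
FHA mortgage insurance premium — $315.94 × 12 = $3,791.28
Total annual escrow = $9,313.20
Monthly = $9,313.20 / 12 = $776.10
Monthly shortage recovery: $948.48 / 12 = $79.04
Adjusted monthly = $776.10 + $79.04 = $855.14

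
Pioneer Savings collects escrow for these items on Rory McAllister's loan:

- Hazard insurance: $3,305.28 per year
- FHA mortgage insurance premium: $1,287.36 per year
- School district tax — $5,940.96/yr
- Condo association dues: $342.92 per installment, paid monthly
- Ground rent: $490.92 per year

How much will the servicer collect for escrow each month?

Hazard insurance — $3,305.28 annually
FHA mortgage insurance premium — $1,287.36 annually
School district tax — $5,940.96 annually
Condo association dues — $342.92 × 12 = $4,115.04 annually
Ground rent — $490.92 annually
Total annual escrow = $3,305.28 + $1,287.36 + $5,940.96 + $4,115.04 + $490.92 = $15,139.56
Monthly = $15,139.56 ÷ 12 = $1,261.63

$1,261.63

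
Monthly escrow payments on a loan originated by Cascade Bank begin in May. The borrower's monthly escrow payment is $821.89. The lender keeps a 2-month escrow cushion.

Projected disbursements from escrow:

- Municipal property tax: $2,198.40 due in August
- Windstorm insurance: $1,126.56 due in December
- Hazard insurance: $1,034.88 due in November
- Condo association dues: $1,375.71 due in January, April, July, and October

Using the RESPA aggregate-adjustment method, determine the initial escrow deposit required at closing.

Cushion = 2 × $821.89 = $1,643.78
Trial balance (start $0, +$821.89 each month, − disbursements):
  May: +$821.89 → $821.89
  Jun: +$821.89 → $1,643.78
  Jul: +$821.89 − $1,375.71 → $1,089.96
  Aug: +$821.89 − $2,198.40 → -$286.55
  Sep: +$821.89 → $535.34
  Oct: +$821.89 − $1,375.71 → -$18.48
  Nov: +$821.89 − $1,034.88 → -$231.47
  Dec: +$821.89 − $1,126.56 → -$536.14
  Jan: +$821.89 − $1,375.71 → -$1,089.96
  Feb: +$821.89 → -$268.07
  Mar: +$821.89 → $553.82
  Apr: +$821.89 − $1,375.71 → $0.00
Lowest trial balance = -$1,089.96 (Jan)
Initial deposit = cushion − low point = $1,643.78 − (-$1,089.96) = $2,733.74

$2,733.74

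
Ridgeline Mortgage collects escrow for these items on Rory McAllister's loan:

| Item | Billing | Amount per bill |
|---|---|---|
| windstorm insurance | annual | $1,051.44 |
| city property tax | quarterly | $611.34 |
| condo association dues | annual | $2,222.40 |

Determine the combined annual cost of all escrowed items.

$5,719.20

Windstorm insurance = $1,051.44 per year
City property tax = $611.34 × 4 = $2,445.36 per year
Condo association dues = $2,222.40 per year
Annual escrow total = $5,719.20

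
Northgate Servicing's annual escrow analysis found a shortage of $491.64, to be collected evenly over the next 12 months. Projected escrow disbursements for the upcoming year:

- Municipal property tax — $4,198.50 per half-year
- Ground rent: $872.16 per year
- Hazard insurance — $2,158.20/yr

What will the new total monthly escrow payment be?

$993.25

Municipal property tax = $4,198.50 × 2 = $8,397.00 annually
Ground rent = $872.16 annually
Hazard insurance = $2,158.20 annually
Total per year = $8,397.00 + $872.16 + $2,158.20 = $11,427.36
Monthly escrow = $11,427.36 / 12 = $952.28
Shortage spread = $491.64 ÷ 12 = $40.97/mo
New monthly escrow = $952.28 + $40.97 = $993.25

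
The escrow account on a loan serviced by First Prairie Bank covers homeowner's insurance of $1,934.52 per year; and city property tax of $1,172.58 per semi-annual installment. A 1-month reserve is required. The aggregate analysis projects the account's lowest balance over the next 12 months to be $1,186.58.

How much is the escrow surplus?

$829.94

Homeowner's insurance = $1,934.52 per year
City property tax = $1,172.58 × 2 = $2,345.16 per year
Yearly total = $4,279.68
Per month = $4,279.68 / 12 = $356.64
Required cushion = 1 × $356.64 = $356.64
Surplus = $1,186.58 − $356.64 = $829.94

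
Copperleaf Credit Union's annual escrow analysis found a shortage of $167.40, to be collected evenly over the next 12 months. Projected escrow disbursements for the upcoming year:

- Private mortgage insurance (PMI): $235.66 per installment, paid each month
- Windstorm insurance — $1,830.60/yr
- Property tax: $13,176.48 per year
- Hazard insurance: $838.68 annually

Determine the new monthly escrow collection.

Private mortgage insurance (PMI) — $235.66 × 12 = $2,827.92
Windstorm insurance — $1,830.60
Property tax — $13,176.48
Hazard insurance — $838.68
Annual escrow total = $2,827.92 + $1,830.60 + $13,176.48 + $838.68 = $18,673.68
Per month = $18,673.68 ÷ 12 = $1,556.14
Shortage per month = $167.40 / 12 = $13.95
New monthly escrow = $1,556.14 + $13.95 = $1,570.09

$1,570.09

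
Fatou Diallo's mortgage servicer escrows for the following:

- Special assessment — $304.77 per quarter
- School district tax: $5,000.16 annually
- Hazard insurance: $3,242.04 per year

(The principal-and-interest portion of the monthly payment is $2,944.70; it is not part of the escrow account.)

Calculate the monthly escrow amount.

$788.44

Special assessment = $304.77 × 4 = $1,219.08
School district tax = $5,000.16
Hazard insurance = $3,242.04
Combined annual = $1,219.08 + $5,000.16 + $3,242.04 = $9,461.28
Monthly = $9,461.28 / 12 = $788.44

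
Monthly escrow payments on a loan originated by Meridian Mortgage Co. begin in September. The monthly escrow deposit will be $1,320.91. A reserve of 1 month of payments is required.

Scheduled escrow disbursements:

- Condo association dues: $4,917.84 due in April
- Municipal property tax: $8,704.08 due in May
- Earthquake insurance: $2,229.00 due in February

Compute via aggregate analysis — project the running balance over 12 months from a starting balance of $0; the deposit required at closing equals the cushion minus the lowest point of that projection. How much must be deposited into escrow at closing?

$5,283.64

Cushion = 1 × $1,320.91 = $1,320.91
Trial balance (start $0, +$1,320.91 each month, − disbursements):
  Sep: +$1,320.91 → $1,320.91
  Oct: +$1,320.91 → $2,641.82
  Nov: +$1,320.91 → $3,962.73
  Dec: +$1,320.91 → $5,283.64
  Jan: +$1,320.91 → $6,604.55
  Feb: +$1,320.91 − $2,229.00 → $5,696.46
  Mar: +$1,320.91 → $7,017.37
  Apr: +$1,320.91 − $4,917.84 → $3,420.44
  May: +$1,320.91 − $8,704.08 → -$3,962.73
  Jun: +$1,320.91 → -$2,641.82
  Jul: +$1,320.91 → -$1,320.91
  Aug: +$1,320.91 → $0.00
Lowest trial balance = -$3,962.73 (May)
Initial deposit = cushion − low point = $1,320.91 − (-$3,962.73) = $5,283.64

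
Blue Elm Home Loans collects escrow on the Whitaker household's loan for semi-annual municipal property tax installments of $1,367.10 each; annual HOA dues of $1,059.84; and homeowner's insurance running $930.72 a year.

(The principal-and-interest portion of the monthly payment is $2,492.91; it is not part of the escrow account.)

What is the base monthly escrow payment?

Municipal property tax — $1,367.10 × 2 = $2,734.20/yr
HOA dues — $1,059.84/yr
Homeowner's insurance — $930.72/yr
Total per year = $2,734.20 + $1,059.84 + $930.72 = $4,724.76
Monthly = $4,724.76 / 12 = $393.73

$393.73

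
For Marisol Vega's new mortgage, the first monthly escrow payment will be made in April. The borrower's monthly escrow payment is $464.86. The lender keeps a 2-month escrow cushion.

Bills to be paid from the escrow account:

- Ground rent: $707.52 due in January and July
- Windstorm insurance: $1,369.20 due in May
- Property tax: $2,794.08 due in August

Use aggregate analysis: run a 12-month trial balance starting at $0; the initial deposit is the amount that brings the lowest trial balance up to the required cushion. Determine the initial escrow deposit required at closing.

$3,476.22

Cushion = 2 × $464.86 = $929.72
Trial balance (start $0, +$464.86 each month, − disbursements):
  Apr: +$464.86 → $464.86
  May: +$464.86 − $1,369.20 → -$439.48
  Jun: +$464.86 → $25.38
  Jul: +$464.86 − $707.52 → -$217.28
  Aug: +$464.86 − $2,794.08 → -$2,546.50
  Sep: +$464.86 → -$2,081.64
  Oct: +$464.86 → -$1,616.78
  Nov: +$464.86 → -$1,151.92
  Dec: +$464.86 → -$687.06
  Jan: +$464.86 − $707.52 → -$929.72
  Feb: +$464.86 → -$464.86
  Mar: +$464.86 → $0.00
Lowest trial balance = -$2,546.50 (Aug)
Initial deposit = cushion − low point = $929.72 − (-$2,546.50) = $3,476.22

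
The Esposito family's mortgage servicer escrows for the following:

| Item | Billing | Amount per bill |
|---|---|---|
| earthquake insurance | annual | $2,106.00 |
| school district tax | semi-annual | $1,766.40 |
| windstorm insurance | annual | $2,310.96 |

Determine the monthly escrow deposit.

$662.48

Earthquake insurance = $2,106.00 per year
School district tax = $1,766.40 × 2 = $3,532.80 per year
Windstorm insurance = $2,310.96 per year
Total per year = $7,949.76
Monthly escrow = $7,949.76 ÷ 12 = $662.48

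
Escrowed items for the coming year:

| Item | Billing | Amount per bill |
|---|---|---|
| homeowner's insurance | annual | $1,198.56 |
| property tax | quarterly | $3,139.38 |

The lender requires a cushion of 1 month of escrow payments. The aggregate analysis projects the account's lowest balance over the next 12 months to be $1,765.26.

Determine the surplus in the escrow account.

Homeowner's insurance — $1,198.56
Property tax — $3,139.38 × 4 = $12,557.52
Annual escrow total = $1,198.56 + $12,557.52 = $13,756.08
Per month = $13,756.08 / 12 = $1,146.34
Required cushion = 1 × $1,146.34 = $1,146.34
Surplus = $1,765.26 − $1,146.34 = $618.92

$618.92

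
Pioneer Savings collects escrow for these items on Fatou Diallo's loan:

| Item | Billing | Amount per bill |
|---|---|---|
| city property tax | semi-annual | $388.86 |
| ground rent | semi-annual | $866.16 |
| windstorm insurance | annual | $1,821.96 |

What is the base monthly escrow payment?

$361.00

City property tax: $388.86 × 2 = $777.72/yr
Ground rent: $866.16 × 2 = $1,732.32/yr
Windstorm insurance: $1,821.96/yr
Annual escrow total = $777.72 + $1,732.32 + $1,821.96 = $4,332.00
Monthly = $4,332.00 ÷ 12 = $361.00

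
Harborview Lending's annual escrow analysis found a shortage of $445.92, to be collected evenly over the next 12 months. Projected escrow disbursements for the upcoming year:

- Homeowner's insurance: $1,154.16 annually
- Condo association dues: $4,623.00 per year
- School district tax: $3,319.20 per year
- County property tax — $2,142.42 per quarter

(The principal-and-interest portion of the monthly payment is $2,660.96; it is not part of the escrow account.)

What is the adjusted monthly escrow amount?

$1,509.33

Homeowner's insurance = $1,154.16/yr
Condo association dues = $4,623.00/yr
School district tax = $3,319.20/yr
County property tax = $2,142.42 × 4 = $8,569.68/yr
Total per year = $17,666.04
Monthly escrow = $17,666.04 / 12 = $1,472.17
Shortage spread = $445.92 / 12 = $37.16/mo
Adjusted monthly = $1,472.17 + $37.16 = $1,509.33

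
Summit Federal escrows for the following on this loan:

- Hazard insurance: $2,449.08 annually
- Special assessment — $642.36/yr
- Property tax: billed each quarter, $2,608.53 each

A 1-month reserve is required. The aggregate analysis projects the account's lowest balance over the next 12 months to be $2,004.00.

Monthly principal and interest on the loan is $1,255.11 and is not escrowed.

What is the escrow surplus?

Hazard insurance = $2,449.08 annually
Special assessment = $642.36 annually
Property tax = $2,608.53 × 4 = $10,434.12 annually
Total per year = $2,449.08 + $642.36 + $10,434.12 = $13,525.56
Monthly escrow = $13,525.56 / 12 = $1,127.13
Required cushion = 1 × $1,127.13 = $1,127.13
Excess over cushion: $2,004.00 − $1,127.13 = $876.87

$876.87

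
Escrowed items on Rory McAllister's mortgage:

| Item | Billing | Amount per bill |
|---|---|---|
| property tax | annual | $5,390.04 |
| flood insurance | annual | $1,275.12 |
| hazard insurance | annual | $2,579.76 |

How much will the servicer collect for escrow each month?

$770.41

Property tax — $5,390.04/yr
Flood insurance — $1,275.12/yr
Hazard insurance — $2,579.76/yr
Total per year = $5,390.04 + $1,275.12 + $2,579.76 = $9,244.92
Per month = $9,244.92 / 12 = $770.41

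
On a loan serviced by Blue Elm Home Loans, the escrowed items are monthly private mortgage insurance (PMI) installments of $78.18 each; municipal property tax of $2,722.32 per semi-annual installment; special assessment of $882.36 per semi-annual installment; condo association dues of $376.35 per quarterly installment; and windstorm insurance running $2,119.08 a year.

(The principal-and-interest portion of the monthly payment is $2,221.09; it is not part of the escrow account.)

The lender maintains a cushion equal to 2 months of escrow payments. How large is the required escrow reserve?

Private mortgage insurance (PMI): $78.18 × 12 = $938.16
Municipal property tax: $2,722.32 × 2 = $5,444.64
Special assessment: $882.36 × 2 = $1,764.72
Condo association dues: $376.35 × 4 = $1,505.40
Windstorm insurance: $2,119.08
Total annual escrow = $938.16 + $5,444.64 + $1,764.72 + $1,505.40 + $2,119.08 = $11,772.00
Monthly escrow = $11,772.00 ÷ 12 = $981.00
Required cushion = 2 × $981.00 = $1,962.00

$1,962.00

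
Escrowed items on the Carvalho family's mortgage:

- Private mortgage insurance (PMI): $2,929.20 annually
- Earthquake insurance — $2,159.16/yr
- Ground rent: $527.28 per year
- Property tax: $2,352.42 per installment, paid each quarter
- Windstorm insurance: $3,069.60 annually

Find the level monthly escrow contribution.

Private mortgage insurance (PMI) — $2,929.20 annually
Earthquake insurance — $2,159.16 annually
Ground rent — $527.28 annually
Property tax — $2,352.42 × 4 = $9,409.68 annually
Windstorm insurance — $3,069.60 annually
Total per year = $2,929.20 + $2,159.16 + $527.28 + $9,409.68 + $3,069.60 = $18,094.92
Monthly = $18,094.92 / 12 = $1,507.91

$1,507.91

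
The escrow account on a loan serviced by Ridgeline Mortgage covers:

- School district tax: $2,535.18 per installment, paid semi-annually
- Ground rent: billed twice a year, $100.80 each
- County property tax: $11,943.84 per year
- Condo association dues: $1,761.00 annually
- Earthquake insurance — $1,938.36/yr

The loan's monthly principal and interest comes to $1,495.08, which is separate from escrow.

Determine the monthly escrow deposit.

School district tax = $2,535.18 × 2 = $5,070.36 per year
Ground rent = $100.80 × 2 = $201.60 per year
County property tax = $11,943.84 per year
Condo association dues = $1,761.00 per year
Earthquake insurance = $1,938.36 per year
Total annual escrow = $5,070.36 + $201.60 + $11,943.84 + $1,761.00 + $1,938.36 = $20,915.16
Per month = $20,915.16 ÷ 12 = $1,742.93

$1,742.93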